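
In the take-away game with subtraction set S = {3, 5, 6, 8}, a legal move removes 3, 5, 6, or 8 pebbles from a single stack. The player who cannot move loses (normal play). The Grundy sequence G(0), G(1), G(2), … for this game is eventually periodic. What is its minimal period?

G(0) = 0
G(1) = mex{} = 0
G(2) = mex{} = 0
G(3) = mex{0} = 1
G(4) = mex{0} = 1
G(5) = mex{0,0} = 1
G(6) = mex{1,0,0} = 2
G(7) = mex{1,0,0} = 2
G(8) = mex{1,1,0,0} = 2
G(9) = mex{2,1,1,0} = 3
G(10) = mex{2,1,1,0} = 3
G(11) = mex{2,2,1,1} = 0
G(12) = mex{3,2,2,1} = 0
G(13) = mex{3,2,2,1} = 0
G(14) = mex{0,3,2,2} = 1
G(15) = mex{0,3,3,2} = 1
G(16) = mex{0,0,3,2} = 1
G(17) = mex{1,0,0,3} = 2
G(18) = mex{1,0,0,3} = 2
G(19) = mex{1,1,0,0} = 2
G(20) = mex{2,1,1,0} = 3
G(21) = mex{2,1,1,0} = 3
G(22) = mex{2,2,1,1} = 0
G(23) = mex{3,2,2,1} = 0
G(n+11) = G(n) holds for n = 0,…,7 (a full window of length max(S) = 8), so the sequence is purely periodic with period 11.

11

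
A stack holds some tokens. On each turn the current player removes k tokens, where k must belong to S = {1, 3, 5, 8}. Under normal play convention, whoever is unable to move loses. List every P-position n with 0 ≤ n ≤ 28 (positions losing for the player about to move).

0, 2, 4, 6, 13, 15, 17, 19, 26, 28

n :  0  1  2  3  4  5  6  7  8  9 10 11 12 13 14 15 16 17 18 19 20 21 22 23 24 25 26 27 28
G :  0  1  0  1  0  1  0  1  2  3  2  3  2  0  1  0  1  0  1  0  1  2  3  2  3  2  0  1  0
P-positions are exactly the n with G(n) = 0.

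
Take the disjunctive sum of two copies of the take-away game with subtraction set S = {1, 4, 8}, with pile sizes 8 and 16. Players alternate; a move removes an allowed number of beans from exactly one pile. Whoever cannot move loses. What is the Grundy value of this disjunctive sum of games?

All piles use S = {1, 4, 8}:
G(0) = 0
G(1) = mex{0} = 1
G(2) = mex{1} = 0
G(3) = mex{0} = 1
G(4) = mex{1,0} = 2
G(5) = mex{2,1} = 0
G(6) = mex{0,0} = 1
G(7) = mex{1,1} = 0
G(8) = mex{0,2,0} = 1
G(9) = mex{1,0,1} = 2
G(10) = mex{2,1,0} = 3
G(11) = mex{3,0,1} = 2
G(12) = mex{2,1,2} = 0
G(13) = mex{0,2,0} = 1
G(14) = mex{1,3,1} = 0
G(15) = mex{0,2,0} = 1
G(16) = mex{1,0,1} = 2
Pile A: G(8) = 1.
Pile B: G(16) = 2.
Combined Grundy value = 1 ⊕ 2 = 3.

3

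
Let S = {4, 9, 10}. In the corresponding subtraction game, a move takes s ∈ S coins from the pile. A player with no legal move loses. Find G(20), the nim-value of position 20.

1

n :  0  1  2  3  4  5  6  7  8  9 10 11 12 13 14 15 16 17 18 19 20
G :  0  0  0  0  1  1  1  1  0  2  2  2  1  3  0  0  0  2  1  1  1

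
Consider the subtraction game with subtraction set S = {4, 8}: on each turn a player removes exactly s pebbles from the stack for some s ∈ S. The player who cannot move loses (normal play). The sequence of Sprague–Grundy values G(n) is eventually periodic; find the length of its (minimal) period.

12

n :  0  1  2  3  4  5  6  7  8  9 10 11 12 13 14 15 16 17 18 19 20 21 22 23 24 25
G :  0  0  0  0  1  1  1  1  2  2  2  2  0  0  0  0  1  1  1  1  2  2  2  2  0  0
G(n+12) = G(n) holds for n = 0,…,7 (a full window of length max(S) = 8), so the sequence is purely periodic with period 12.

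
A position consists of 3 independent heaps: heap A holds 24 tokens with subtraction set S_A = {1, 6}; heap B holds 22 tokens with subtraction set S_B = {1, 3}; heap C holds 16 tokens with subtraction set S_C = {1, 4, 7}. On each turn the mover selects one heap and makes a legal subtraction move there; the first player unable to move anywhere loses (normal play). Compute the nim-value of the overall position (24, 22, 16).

1

Heap A, S = {1, 6}:
G(0) = 0
G(1) = mex{0} = 1
G(2) = mex{1} = 0
G(3) = mex{0} = 1
G(4) = mex{1} = 0
G(5) = mex{0} = 1
G(6) = mex{1,0} = 2
G(7) = mex{2,1} = 0
G(8) = mex{0,0} = 1
G(9) = mex{1,1} = 0
G(10) = mex{0,0} = 1
G(11) = mex{1,1} = 0
G(12) = mex{0,2} = 1
G(13) = mex{1,0} = 2
G(14) = mex{2,1} = 0
G(15) = mex{0,0} = 1
G(16) = mex{1,1} = 0
G(17) = mex{0,0} = 1
G(18) = mex{1,1} = 0
G(19) = mex{0,2} = 1
G(20) = mex{1,0} = 2
G(21) = mex{2,1} = 0
G(22) = mex{0,0} = 1
G(23) = mex{1,1} = 0
G(24) = mex{0,0} = 1
G_A(24) = 1.
Heap B, S = {1, 3}:
G(0) = 0
G(1) = mex{0} = 1
G(2) = mex{1} = 0
G(3) = mex{0,0} = 1
G(4) = mex{1,1} = 0
G(5) = mex{0,0} = 1
G(6) = mex{1,1} = 0
G(7) = mex{0,0} = 1
G(8) = mex{1,1} = 0
G(9) = mex{0,0} = 1
G(10) = mex{1,1} = 0
G(11) = mex{0,0} = 1
G(12) = mex{1,1} = 0
G(13) = mex{0,0} = 1
G(14) = mex{1,1} = 0
G(15) = mex{0,0} = 1
G(16) = mex{1,1} = 0
G(17) = mex{0,0} = 1
G(18) = mex{1,1} = 0
G(19) = mex{0,0} = 1
G(20) = mex{1,1} = 0
G(21) = mex{0,0} = 1
G(22) = mex{1,1} = 0
G_B(22) = 0.
Heap C, S = {1, 4, 7}:
n :  0  1  2  3  4  5  6  7  8  9 10 11 12 13 14 15 16
G :  0  1  0  1  2  0  1  2  0  1  0  1  2  0  1  2  0
G_C(16) = 0.
Combined Grundy value = 1 ⊕ 0 ⊕ 0 = 1.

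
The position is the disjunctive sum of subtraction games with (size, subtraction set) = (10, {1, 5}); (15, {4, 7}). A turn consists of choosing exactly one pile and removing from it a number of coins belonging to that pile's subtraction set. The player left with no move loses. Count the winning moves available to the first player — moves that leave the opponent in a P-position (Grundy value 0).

3

Pile A, S = {1, 5}:
n :  0  1  2  3  4  5  6  7  8  9 10
G :  0  1  0  1  0  1  0  1  0  1  0
G_A(10) = 0.
Pile B, S = {4, 7}:
G(0) = 0
G(1) = mex{} = 0
G(2) = mex{} = 0
G(3) = mex{} = 0
G(4) = mex{0} = 1
G(5) = mex{0} = 1
G(6) = mex{0} = 1
G(7) = mex{0,0} = 1
G(8) = mex{1,0} = 2
G(9) = mex{1,0} = 2
G(10) = mex{1,0} = 2
G(11) = mex{1,1} = 0
G(12) = mex{2,1} = 0
G(13) = mex{2,1} = 0
G(14) = mex{2,1} = 0
G(15) = mex{0,2} = 1
G_B(15) = 1.
Combined Grundy value = 0 ⊕ 1 = 1.
A winning move leaves total XOR = 0, i.e. changes one component's Grundy value g to g ⊕ X where X is the current total.
Pile A: need g' = 0⊕1 = 1. Options: 10−1→G=1, 10−5→G=1. Hits: 2.
Pile B: need g' = 1⊕1 = 0. Options: 15−4→G=0, 15−7→G=2. Hits: 1.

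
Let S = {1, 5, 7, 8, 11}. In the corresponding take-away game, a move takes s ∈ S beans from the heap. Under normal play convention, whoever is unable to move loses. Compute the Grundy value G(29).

n :  0  1  2  3  4  5  6  7  8  9 10 11 12 13 14 15 16 17 18 19 20 21 22 23 24 25 26 27 28 29
G :  0  1  0  1  0  1  0  1  2  3  2  3  2  3  2  3  0  1  0  1  0  1  0  1  2  3  2  3  2  3

3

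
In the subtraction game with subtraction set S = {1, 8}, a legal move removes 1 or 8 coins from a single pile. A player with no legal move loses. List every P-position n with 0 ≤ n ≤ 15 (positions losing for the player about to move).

n :  0  1  2  3  4  5  6  7  8  9 10 11 12 13 14 15
G :  0  1  0  1  0  1  0  1  2  0  1  0  1  0  1  0
P-positions are exactly the n with G(n) = 0.

0, 2, 4, 6, 9, 11, 13, 15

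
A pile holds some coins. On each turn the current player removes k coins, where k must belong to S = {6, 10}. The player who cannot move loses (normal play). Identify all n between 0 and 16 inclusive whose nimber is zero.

G(0) = 0
G(1) = mex{} = 0
G(2) = mex{} = 0
G(3) = mex{} = 0
G(4) = mex{} = 0
G(5) = mex{} = 0
G(6) = mex{0} = 1
G(7) = mex{0} = 1
G(8) = mex{0} = 1
G(9) = mex{0} = 1
G(10) = mex{0,0} = 1
G(11) = mex{0,0} = 1
G(12) = mex{1,0} = 2
G(13) = mex{1,0} = 2
G(14) = mex{1,0} = 2
G(15) = mex{1,0} = 2
G(16) = mex{1,1} = 0
P-positions are exactly the n with G(n) = 0.

0, 1, 2, 3, 4, 5, 16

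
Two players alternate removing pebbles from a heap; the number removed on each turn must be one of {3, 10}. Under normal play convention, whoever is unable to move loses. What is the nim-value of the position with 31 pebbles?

n :  0  1  2  3  4  5  6  7  8  9 10 11 12 13 14 15 16 17 18 19 20 21 22 23 24 25 26 27 28 29 30 31
G :  0  0  0  1  1  1  0  0  0  1  1  1  2  0  0  0  1  1  1  0  0  0  1  1  1  2  0  0  0  1  1  1

1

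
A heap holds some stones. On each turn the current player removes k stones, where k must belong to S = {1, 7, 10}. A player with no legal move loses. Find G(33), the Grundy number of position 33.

n :  0  1  2  3  4  5  6  7  8  9 10 11 12 13 14 15 16 17 18 19 20 21 22 23 24 25 26 27 28 29 30 31 32 33
G :  0  1  0  1  0  1  0  1  0  1  2  3  2  3  2  3  2  0  1  0  1  0  1  0  1  0  1  2  3  2  3  2  3  2

2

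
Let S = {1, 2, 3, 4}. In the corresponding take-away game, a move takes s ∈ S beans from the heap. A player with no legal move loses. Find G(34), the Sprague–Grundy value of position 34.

4

n :  0  1  2  3  4  5  6  7  8  9 10 11 12 13 14 15 16 17 18 19 20 21 22 23 24 25 26 27 28 29 30 31 32 33 34
G :  0  1  2  3  4  0  1  2  3  4  0  1  2  3  4  0  1  2  3  4  0  1  2  3  4  0  1  2  3  4  0  1  2  3  4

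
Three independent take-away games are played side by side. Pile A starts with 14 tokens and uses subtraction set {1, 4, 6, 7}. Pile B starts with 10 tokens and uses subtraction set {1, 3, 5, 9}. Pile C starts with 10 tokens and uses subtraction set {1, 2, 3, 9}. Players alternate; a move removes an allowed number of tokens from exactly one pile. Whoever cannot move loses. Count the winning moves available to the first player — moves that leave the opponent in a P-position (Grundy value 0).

Pile A, S = {1, 4, 6, 7}:
n :  0  1  2  3  4  5  6  7  8  9 10 11 12 13 14
G :  0  1  0  1  2  0  1  2  3  2  0  1  2  0  1
G_A(14) = 1.
Pile B, S = {1, 3, 5, 9}:
G(0) = 0
G(1) = mex{0} = 1
G(2) = mex{1} = 0
G(3) = mex{0,0} = 1
G(4) = mex{1,1} = 0
G(5) = mex{0,0,0} = 1
G(6) = mex{1,1,1} = 0
G(7) = mex{0,0,0} = 1
G(8) = mex{1,1,1} = 0
G(9) = mex{0,0,0,0} = 1
G(10) = mex{1,1,1,1} = 0
G_B(10) = 0.
Pile C, S = {1, 2, 3, 9}:
G(0) = 0
G(1) = mex{0} = 1
G(2) = mex{1,0} = 2
G(3) = mex{2,1,0} = 3
G(4) = mex{3,2,1} = 0
G(5) = mex{0,3,2} = 1
G(6) = mex{1,0,3} = 2
G(7) = mex{2,1,0} = 3
G(8) = mex{3,2,1} = 0
G(9) = mex{0,3,2,0} = 1
G(10) = mex{1,0,3,1} = 2
G_C(10) = 2.
Combined Grundy value = 1 ⊕ 0 ⊕ 2 = 3.
A winning move leaves total XOR = 0, i.e. changes one component's Grundy value g to g ⊕ X where X is the current total.
Pile A: need g' = 1⊕3 = 2. Options: 14−1→G=0, 14−4→G=0, 14−6→G=3, 14−7→G=2. Hits: 1.
Pile B: need g' = 0⊕3 = 3. Options: 10−1→G=1, 10−3→G=1, 10−5→G=1, 10−9→G=1. Hits: 0.
Pile C: need g' = 2⊕3 = 1. Options: 10−1→G=1, 10−2→G=0, 10−3→G=3, 10−9→G=1. Hits: 2.

3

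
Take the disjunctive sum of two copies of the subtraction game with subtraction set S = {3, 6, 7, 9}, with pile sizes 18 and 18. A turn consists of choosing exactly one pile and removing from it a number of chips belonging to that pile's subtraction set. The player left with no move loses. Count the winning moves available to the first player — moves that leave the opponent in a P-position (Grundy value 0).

0

All piles use S = {3, 6, 7, 9}:
G(0) = 0
G(1) = mex{} = 0
G(2) = mex{} = 0
G(3) = mex{0} = 1
G(4) = mex{0} = 1
G(5) = mex{0} = 1
G(6) = mex{1,0} = 2
G(7) = mex{1,0,0} = 2
G(8) = mex{1,0,0} = 2
G(9) = mex{2,1,0,0} = 3
G(10) = mex{2,1,1,0} = 3
G(11) = mex{2,1,1,0} = 3
G(12) = mex{3,2,1,1} = 0
G(13) = mex{3,2,2,1} = 0
G(14) = mex{3,2,2,1} = 0
G(15) = mex{0,3,2,2} = 1
G(16) = mex{0,3,3,2} = 1
G(17) = mex{0,3,3,2} = 1
G(18) = mex{1,0,3,3} = 2
Pile A: G(18) = 2.
Pile B: G(18) = 2.
Combined Grundy value = 2 ⊕ 2 = 0.
A winning move leaves total XOR = 0, i.e. changes one component's Grundy value g to g ⊕ X where X is the current total.
Pile A: target g' = 2⊕0 = 2, but every legal move changes the Grundy value (mex property), so 0 moves.
Pile B: target g' = 2⊕0 = 2, but every legal move changes the Grundy value (mex property), so 0 moves.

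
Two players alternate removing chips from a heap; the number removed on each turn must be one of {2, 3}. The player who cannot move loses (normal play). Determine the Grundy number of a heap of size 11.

0

n :  0  1  2  3  4  5  6  7  8  9 10 11
G :  0  0  1  1  2  0  0  1  1  2  0  0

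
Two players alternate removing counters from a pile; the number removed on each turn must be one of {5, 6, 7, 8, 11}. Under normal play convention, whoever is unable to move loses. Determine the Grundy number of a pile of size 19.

G(0) = 0
G(1) = mex{} = 0
G(2) = mex{} = 0
G(3) = mex{} = 0
G(4) = mex{} = 0
G(5) = mex{0} = 1
G(6) = mex{0,0} = 1
G(7) = mex{0,0,0} = 1
G(8) = mex{0,0,0,0} = 1
G(9) = mex{0,0,0,0} = 1
G(10) = mex{1,0,0,0} = 2
G(11) = mex{1,1,0,0,0} = 2
G(12) = mex{1,1,1,0,0} = 2
G(13) = mex{1,1,1,1,0} = 2
G(14) = mex{1,1,1,1,0} = 2
G(15) = mex{2,1,1,1,0} = 3
G(16) = mex{2,2,1,1,1} = 0
G(17) = mex{2,2,2,1,1} = 0
G(18) = mex{2,2,2,2,1} = 0
G(19) = mex{2,2,2,2,1} = 0

0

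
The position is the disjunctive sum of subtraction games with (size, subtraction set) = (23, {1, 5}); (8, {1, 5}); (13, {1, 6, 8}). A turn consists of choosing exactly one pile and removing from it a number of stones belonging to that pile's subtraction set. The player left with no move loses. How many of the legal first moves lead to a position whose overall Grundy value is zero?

Pile A, S = {1, 5}:
n :  0  1  2  3  4  5  6  7  8  9 10 11 12 13 14 15 16 17 18 19 20 21 22 23
G :  0  1  0  1  0  1  0  1  0  1  0  1  0  1  0  1  0  1  0  1  0  1  0  1
G_A(23) = 1.
Pile B, S = {1, 5}:
n : 0 1 2 3 4 5 6 7 8
G : 0 1 0 1 0 1 0 1 0
G_B(8) = 0.
Pile C, S = {1, 6, 8}:
n :  0  1  2  3  4  5  6  7  8  9 10 11 12 13
G :  0  1  0  1  0  1  2  0  1  0  1  0  1  2
G_C(13) = 2.
Combined Grundy value = 1 ⊕ 0 ⊕ 2 = 3.
A winning move leaves total XOR = 0, i.e. changes one component's Grundy value g to g ⊕ X where X is the current total.
Pile A: need g' = 1⊕3 = 2. Options: 23−1→G=0, 23−5→G=0. Hits: 0.
Pile B: need g' = 0⊕3 = 3. Options: 8−1→G=1, 8−5→G=1. Hits: 0.
Pile C: need g' = 2⊕3 = 1. Options: 13−1→G=1, 13−6→G=0, 13−8→G=1. Hits: 2.

2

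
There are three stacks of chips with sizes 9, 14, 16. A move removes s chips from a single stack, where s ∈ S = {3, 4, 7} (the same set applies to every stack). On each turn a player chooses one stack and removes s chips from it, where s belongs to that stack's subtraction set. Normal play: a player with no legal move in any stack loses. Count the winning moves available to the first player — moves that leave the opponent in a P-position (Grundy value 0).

All stacks use S = {3, 4, 7}:
G(0) = 0
G(1) = mex{} = 0
G(2) = mex{} = 0
G(3) = mex{0} = 1
G(4) = mex{0,0} = 1
G(5) = mex{0,0} = 1
G(6) = mex{1,0} = 2
G(7) = mex{1,1,0} = 2
G(8) = mex{1,1,0} = 2
G(9) = mex{2,1,0} = 3
G(10) = mex{2,2,1} = 0
G(11) = mex{2,2,1} = 0
G(12) = mex{3,2,1} = 0
G(13) = mex{0,3,2} = 1
G(14) = mex{0,0,2} = 1
G(15) = mex{0,0,2} = 1
G(16) = mex{1,0,3} = 2
Stack A: G(9) = 3.
Stack B: G(14) = 1.
Stack C: G(16) = 2.
Combined Grundy value = 3 ⊕ 1 ⊕ 2 = 0.
A winning move leaves total XOR = 0, i.e. changes one component's Grundy value g to g ⊕ X where X is the current total.
Stack A: target g' = 3⊕0 = 3, but every legal move changes the Grundy value (mex property), so 0 moves.
Stack B: target g' = 1⊕0 = 1, but every legal move changes the Grundy value (mex property), so 0 moves.
Stack C: target g' = 2⊕0 = 2, but every legal move changes the Grundy value (mex property), so 0 moves.

0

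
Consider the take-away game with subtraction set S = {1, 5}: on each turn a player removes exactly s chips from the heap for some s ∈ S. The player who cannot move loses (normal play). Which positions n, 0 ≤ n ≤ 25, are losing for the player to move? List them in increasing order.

0, 2, 4, 6, 8, 10, 12, 14, 16, 18, 20, 22, 24

n :  0  1  2  3  4  5  6  7  8  9 10 11 12 13 14 15 16 17 18 19 20 21 22 23 24 25
G :  0  1  0  1  0  1  0  1  0  1  0  1  0  1  0  1  0  1  0  1  0  1  0  1  0  1
P-positions are exactly the n with G(n) = 0.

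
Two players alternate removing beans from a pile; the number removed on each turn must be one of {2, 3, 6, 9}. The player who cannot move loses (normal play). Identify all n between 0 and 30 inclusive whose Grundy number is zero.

n :  0  1  2  3  4  5  6  7  8  9 10 11 12 13 14 15 16 17 18 19 20 21 22 23 24 25 26 27 28 29 30
G :  0  0  1  1  2  0  3  1  2  2  3  3  0  0  1  1  2  0  3  1  2  2  3  3  0  0  1  1  2  0  3
P-positions are exactly the n with G(n) = 0.

0, 1, 5, 12, 13, 17, 24, 25, 29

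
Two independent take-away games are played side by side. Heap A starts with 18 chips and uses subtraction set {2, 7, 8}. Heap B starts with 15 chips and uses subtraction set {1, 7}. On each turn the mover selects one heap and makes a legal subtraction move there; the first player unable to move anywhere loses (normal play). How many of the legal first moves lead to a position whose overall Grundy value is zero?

1

Heap A, S = {2, 7, 8}:
G(0) = 0
G(1) = mex{} = 0
G(2) = mex{0} = 1
G(3) = mex{0} = 1
G(4) = mex{1} = 0
G(5) = mex{1} = 0
G(6) = mex{0} = 1
G(7) = mex{0,0} = 1
G(8) = mex{1,0,0} = 2
G(9) = mex{1,1,0} = 2
G(10) = mex{2,1,1} = 0
G(11) = mex{2,0,1} = 3
G(12) = mex{0,0,0} = 1
G(13) = mex{3,1,0} = 2
G(14) = mex{1,1,1} = 0
G(15) = mex{2,2,1} = 0
G(16) = mex{0,2,2} = 1
G(17) = mex{0,0,2} = 1
G(18) = mex{1,3,0} = 2
G_A(18) = 2.
Heap B, S = {1, 7}:
n :  0  1  2  3  4  5  6  7  8  9 10 11 12 13 14 15
G :  0  1  0  1  0  1  0  1  0  1  0  1  0  1  0  1
G_B(15) = 1.
Combined Grundy value = 2 ⊕ 1 = 3.
A winning move leaves total XOR = 0, i.e. changes one component's Grundy value g to g ⊕ X where X is the current total.
Heap A: need g' = 2⊕3 = 1. Options: 18−2→G=1, 18−7→G=3, 18−8→G=0. Hits: 1.
Heap B: need g' = 1⊕3 = 2. Options: 15−1→G=0, 15−7→G=0. Hits: 0.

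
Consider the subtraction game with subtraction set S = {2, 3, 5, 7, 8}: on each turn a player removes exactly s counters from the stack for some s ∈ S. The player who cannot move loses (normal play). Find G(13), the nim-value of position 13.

n :  0  1  2  3  4  5  6  7  8  9 10 11 12 13
G :  0  0  1  1  2  2  3  3  4  4  0  0  1  1

1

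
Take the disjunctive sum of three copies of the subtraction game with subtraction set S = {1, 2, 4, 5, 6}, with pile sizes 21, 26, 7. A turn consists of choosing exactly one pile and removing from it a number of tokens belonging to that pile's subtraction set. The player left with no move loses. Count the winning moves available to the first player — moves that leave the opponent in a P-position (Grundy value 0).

All piles use S = {1, 2, 4, 5, 6}:
G(0) = 0
G(1) = mex{0} = 1
G(2) = mex{1,0} = 2
G(3) = mex{2,1} = 0
G(4) = mex{0,2,0} = 1
G(5) = mex{1,0,1,0} = 2
G(6) = mex{2,1,2,1,0} = 3
G(7) = mex{3,2,0,2,1} = 4
G(8) = mex{4,3,1,0,2} = 5
G(9) = mex{5,4,2,1,0} = 3
G(10) = mex{3,5,3,2,1} = 0
G(11) = mex{0,3,4,3,2} = 1
G(12) = mex{1,0,5,4,3} = 2
G(13) = mex{2,1,3,5,4} = 0
G(14) = mex{0,2,0,3,5} = 1
G(15) = mex{1,0,1,0,3} = 2
G(16) = mex{2,1,2,1,0} = 3
G(17) = mex{3,2,0,2,1} = 4
G(18) = mex{4,3,1,0,2} = 5
G(19) = mex{5,4,2,1,0} = 3
G(20) = mex{3,5,3,2,1} = 0
G(21) = mex{0,3,4,3,2} = 1
G(22) = mex{1,0,5,4,3} = 2
G(23) = mex{2,1,3,5,4} = 0
G(24) = mex{0,2,0,3,5} = 1
G(25) = mex{1,0,1,0,3} = 2
G(26) = mex{2,1,2,1,0} = 3
Pile A: G(21) = 1.
Pile B: G(26) = 3.
Pile C: G(7) = 4.
Combined Grundy value = 1 ⊕ 3 ⊕ 4 = 6.
A winning move leaves total XOR = 0, i.e. changes one component's Grundy value g to g ⊕ X where X is the current total.
Pile A: need g' = 1⊕6 = 7. Options: 21−1→G=0, 21−2→G=3, 21−4→G=4, 21−5→G=3, 21−6→G=2. Hits: 0.
Pile B: need g' = 3⊕6 = 5. Options: 26−1→G=2, 26−2→G=1, 26−4→G=2, 26−5→G=1, 26−6→G=0. Hits: 0.
Pile C: need g' = 4⊕6 = 2. Options: 7−1→G=3, 7−2→G=2, 7−4→G=0, 7−5→G=2, 7−6→G=1. Hits: 2.

2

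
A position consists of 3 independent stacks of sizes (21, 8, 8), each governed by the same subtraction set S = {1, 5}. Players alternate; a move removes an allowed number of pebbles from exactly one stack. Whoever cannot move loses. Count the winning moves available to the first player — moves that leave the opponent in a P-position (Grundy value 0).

All stacks use S = {1, 5}:
G(0) = 0
G(1) = mex{0} = 1
G(2) = mex{1} = 0
G(3) = mex{0} = 1
G(4) = mex{1} = 0
G(5) = mex{0,0} = 1
G(6) = mex{1,1} = 0
G(7) = mex{0,0} = 1
G(8) = mex{1,1} = 0
G(9) = mex{0,0} = 1
G(10) = mex{1,1} = 0
G(11) = mex{0,0} = 1
G(12) = mex{1,1} = 0
G(13) = mex{0,0} = 1
G(14) = mex{1,1} = 0
G(15) = mex{0,0} = 1
G(16) = mex{1,1} = 0
G(17) = mex{0,0} = 1
G(18) = mex{1,1} = 0
G(19) = mex{0,0} = 1
G(20) = mex{1,1} = 0
G(21) = mex{0,0} = 1
Stack A: G(21) = 1.
Stack B: G(8) = 0.
Stack C: G(8) = 0.
Combined Grundy value = 1 ⊕ 0 ⊕ 0 = 1.
A winning move leaves total XOR = 0, i.e. changes one component's Grundy value g to g ⊕ X where X is the current total.
Stack A: need g' = 1⊕1 = 0. Options: 21−1→G=0, 21−5→G=0. Hits: 2.
Stack B: need g' = 0⊕1 = 1. Options: 8−1→G=1, 8−5→G=1. Hits: 2.
Stack C: need g' = 0⊕1 = 1. Options: 8−1→G=1, 8−5→G=1. Hits: 2.

6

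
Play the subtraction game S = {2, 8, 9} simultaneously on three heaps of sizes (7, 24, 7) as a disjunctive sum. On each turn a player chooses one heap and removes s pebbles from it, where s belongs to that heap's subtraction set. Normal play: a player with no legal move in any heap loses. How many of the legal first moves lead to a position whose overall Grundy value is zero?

5

All heaps use S = {2, 8, 9}:
G(0) = 0
G(1) = mex{} = 0
G(2) = mex{0} = 1
G(3) = mex{0} = 1
G(4) = mex{1} = 0
G(5) = mex{1} = 0
G(6) = mex{0} = 1
G(7) = mex{0} = 1
G(8) = mex{1,0} = 2
G(9) = mex{1,0,0} = 2
G(10) = mex{2,1,0} = 3
G(11) = mex{2,1,1} = 0
G(12) = mex{3,0,1} = 2
G(13) = mex{0,0,0} = 1
G(14) = mex{2,1,0} = 3
G(15) = mex{1,1,1} = 0
G(16) = mex{3,2,1} = 0
G(17) = mex{0,2,2} = 1
G(18) = mex{0,3,2} = 1
G(19) = mex{1,0,3} = 2
G(20) = mex{1,2,0} = 3
G(21) = mex{2,1,2} = 0
G(22) = mex{3,3,1} = 0
G(23) = mex{0,0,3} = 1
G(24) = mex{0,0,0} = 1
Heap A: G(7) = 1.
Heap B: G(24) = 1.
Heap C: G(7) = 1.
Combined Grundy value = 1 ⊕ 1 ⊕ 1 = 1.
A winning move leaves total XOR = 0, i.e. changes one component's Grundy value g to g ⊕ X where X is the current total.
Heap A: need g' = 1⊕1 = 0. Options: 7−2→G=0. Hits: 1.
Heap B: need g' = 1⊕1 = 0. Options: 24−2→G=0, 24−8→G=0, 24−9→G=0. Hits: 3.
Heap C: need g' = 1⊕1 = 0. Options: 7−2→G=0. Hits: 1.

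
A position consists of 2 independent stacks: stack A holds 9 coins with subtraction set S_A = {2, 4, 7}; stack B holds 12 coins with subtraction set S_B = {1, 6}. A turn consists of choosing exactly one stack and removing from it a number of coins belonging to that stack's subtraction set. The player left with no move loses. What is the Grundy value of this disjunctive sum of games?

1

Stack A, S = {2, 4, 7}:
n : 0 1 2 3 4 5 6 7 8 9
G : 0 0 1 1 2 2 0 3 1 0
G_A(9) = 0.
Stack B, S = {1, 6}:
n :  0  1  2  3  4  5  6  7  8  9 10 11 12
G :  0  1  0  1  0  1  2  0  1  0  1  0  1
G_B(12) = 1.
Combined Grundy value = 0 ⊕ 1 = 1.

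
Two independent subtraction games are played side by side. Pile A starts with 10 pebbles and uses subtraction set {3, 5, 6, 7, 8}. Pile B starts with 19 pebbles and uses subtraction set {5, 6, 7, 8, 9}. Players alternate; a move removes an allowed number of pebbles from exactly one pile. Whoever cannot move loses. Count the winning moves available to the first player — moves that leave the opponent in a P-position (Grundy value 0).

3

Pile A, S = {3, 5, 6, 7, 8}:
n :  0  1  2  3  4  5  6  7  8  9 10
G :  0  0  0  1  1  1  2  2  2  3  3
G_A(10) = 3.
Pile B, S = {5, 6, 7, 8, 9}:
n :  0  1  2  3  4  5  6  7  8  9 10 11 12 13 14 15 16 17 18 19
G :  0  0  0  0  0  1  1  1  1  1  2  2  2  2  0  0  0  0  0  1
G_B(19) = 1.
Combined Grundy value = 3 ⊕ 1 = 2.
A winning move leaves total XOR = 0, i.e. changes one component's Grundy value g to g ⊕ X where X is the current total.
Pile A: need g' = 3⊕2 = 1. Options: 10−3→G=2, 10−5→G=1, 10−6→G=1, 10−7→G=1, 10−8→G=0. Hits: 3.
Pile B: need g' = 1⊕2 = 3. Options: 19−5→G=0, 19−6→G=2, 19−7→G=2, 19−8→G=2, 19−9→G=2. Hits: 0.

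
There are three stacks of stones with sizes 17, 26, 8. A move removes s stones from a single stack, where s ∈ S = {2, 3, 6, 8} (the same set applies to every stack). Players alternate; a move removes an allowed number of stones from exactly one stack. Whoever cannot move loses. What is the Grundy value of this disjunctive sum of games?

2

All stacks use S = {2, 3, 6, 8}:
G(0) = 0
G(1) = mex{} = 0
G(2) = mex{0} = 1
G(3) = mex{0,0} = 1
G(4) = mex{1,0} = 2
G(5) = mex{1,1} = 0
G(6) = mex{2,1,0} = 3
G(7) = mex{0,2,0} = 1
G(8) = mex{3,0,1,0} = 2
G(9) = mex{1,3,1,0} = 2
G(10) = mex{2,1,2,1} = 0
G(11) = mex{2,2,0,1} = 3
G(12) = mex{0,2,3,2} = 1
G(13) = mex{3,0,1,0} = 2
G(14) = mex{1,3,2,3} = 0
G(15) = mex{2,1,2,1} = 0
G(16) = mex{0,2,0,2} = 1
G(17) = mex{0,0,3,2} = 1
G(18) = mex{1,0,1,0} = 2
G(19) = mex{1,1,2,3} = 0
G(20) = mex{2,1,0,1} = 3
G(21) = mex{0,2,0,2} = 1
G(22) = mex{3,0,1,0} = 2
G(23) = mex{1,3,1,0} = 2
G(24) = mex{2,1,2,1} = 0
G(25) = mex{2,2,0,1} = 3
G(26) = mex{0,2,3,2} = 1
Stack A: G(17) = 1.
Stack B: G(26) = 1.
Stack C: G(8) = 2.
Combined Grundy value = 1 ⊕ 1 ⊕ 2 = 2.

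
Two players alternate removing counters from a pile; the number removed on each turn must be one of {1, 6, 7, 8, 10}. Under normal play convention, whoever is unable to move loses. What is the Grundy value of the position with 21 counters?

2

G(0) = 0
G(1) = mex{0} = 1
G(2) = mex{1} = 0
G(3) = mex{0} = 1
G(4) = mex{1} = 0
G(5) = mex{0} = 1
G(6) = mex{1,0} = 2
G(7) = mex{2,1,0} = 3
G(8) = mex{3,0,1,0} = 2
G(9) = mex{2,1,0,1} = 3
G(10) = mex{3,0,1,0,0} = 2
G(11) = mex{2,1,0,1,1} = 3
G(12) = mex{3,2,1,0,0} = 4
G(13) = mex{4,3,2,1,1} = 0
G(14) = mex{0,2,3,2,0} = 1
G(15) = mex{1,3,2,3,1} = 0
G(16) = mex{0,2,3,2,2} = 1
G(17) = mex{1,3,2,3,3} = 0
G(18) = mex{0,4,3,2,2} = 1
G(19) = mex{1,0,4,3,3} = 2
G(20) = mex{2,1,0,4,2} = 3
G(21) = mex{3,0,1,0,3} = 2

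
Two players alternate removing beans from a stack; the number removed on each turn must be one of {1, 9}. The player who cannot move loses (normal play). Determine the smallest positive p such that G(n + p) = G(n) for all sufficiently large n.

2

n :  0  1  2  3  4  5  6  7  8  9 10 11 12 13 14
G :  0  1  0  1  0  1  0  1  0  1  0  1  0  1  0
G(n+2) = G(n) holds for n = 0,…,8 (a full window of length max(S) = 9), so the sequence is purely periodic with period 2.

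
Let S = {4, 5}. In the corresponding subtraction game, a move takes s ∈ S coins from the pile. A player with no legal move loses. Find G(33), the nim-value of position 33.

n :  0  1  2  3  4  5  6  7  8  9 10 11 12 13 14 15 16 17 18 19 20 21 22 23 24 25 26 27 28 29 30 31 32 33
G :  0  0  0  0  1  1  1  1  2  0  0  0  0  1  1  1  1  2  0  0  0  0  1  1  1  1  2  0  0  0  0  1  1  1

1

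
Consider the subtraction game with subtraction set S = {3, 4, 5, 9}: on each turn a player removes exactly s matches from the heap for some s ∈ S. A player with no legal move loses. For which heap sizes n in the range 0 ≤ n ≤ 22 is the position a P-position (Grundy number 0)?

G(0) = 0
G(1) = mex{} = 0
G(2) = mex{} = 0
G(3) = mex{0} = 1
G(4) = mex{0,0} = 1
G(5) = mex{0,0,0} = 1
G(6) = mex{1,0,0} = 2
G(7) = mex{1,1,0} = 2
G(8) = mex{1,1,1} = 0
G(9) = mex{2,1,1,0} = 3
G(10) = mex{2,2,1,0} = 3
G(11) = mex{0,2,2,0} = 1
G(12) = mex{3,0,2,1} = 4
G(13) = mex{3,3,0,1} = 2
G(14) = mex{1,3,3,1} = 0
G(15) = mex{4,1,3,2} = 0
G(16) = mex{2,4,1,2} = 0
G(17) = mex{0,2,4,0} = 1
G(18) = mex{0,0,2,3} = 1
G(19) = mex{0,0,0,3} = 1
G(20) = mex{1,0,0,1} = 2
G(21) = mex{1,1,0,4} = 2
G(22) = mex{1,1,1,2} = 0
P-positions are exactly the n with G(n) = 0.

0, 1, 2, 8, 14, 15, 16, 22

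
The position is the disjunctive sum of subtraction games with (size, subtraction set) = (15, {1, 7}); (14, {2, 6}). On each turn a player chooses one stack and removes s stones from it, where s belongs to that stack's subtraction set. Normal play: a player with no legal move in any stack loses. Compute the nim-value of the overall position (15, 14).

Stack A, S = {1, 7}:
n :  0  1  2  3  4  5  6  7  8  9 10 11 12 13 14 15
G :  0  1  0  1  0  1  0  1  0  1  0  1  0  1  0  1
G_A(15) = 1.
Stack B, S = {2, 6}:
G(0) = 0
G(1) = mex{} = 0
G(2) = mex{0} = 1
G(3) = mex{0} = 1
G(4) = mex{1} = 0
G(5) = mex{1} = 0
G(6) = mex{0,0} = 1
G(7) = mex{0,0} = 1
G(8) = mex{1,1} = 0
G(9) = mex{1,1} = 0
G(10) = mex{0,0} = 1
G(11) = mex{0,0} = 1
G(12) = mex{1,1} = 0
G(13) = mex{1,1} = 0
G(14) = mex{0,0} = 1
G_B(14) = 1.
Combined Grundy value = 1 ⊕ 1 = 0.

0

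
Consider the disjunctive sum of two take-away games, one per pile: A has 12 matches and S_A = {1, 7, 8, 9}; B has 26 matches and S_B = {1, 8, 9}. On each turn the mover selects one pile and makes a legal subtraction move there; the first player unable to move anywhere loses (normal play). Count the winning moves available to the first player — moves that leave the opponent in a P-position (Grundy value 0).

0

Pile A, S = {1, 7, 8, 9}:
n :  0  1  2  3  4  5  6  7  8  9 10 11 12
G :  0  1  0  1  0  1  0  1  2  3  2  3  2
G_A(12) = 2.
Pile B, S = {1, 8, 9}:
G(0) = 0
G(1) = mex{0} = 1
G(2) = mex{1} = 0
G(3) = mex{0} = 1
G(4) = mex{1} = 0
G(5) = mex{0} = 1
G(6) = mex{1} = 0
G(7) = mex{0} = 1
G(8) = mex{1,0} = 2
G(9) = mex{2,1,0} = 3
G(10) = mex{3,0,1} = 2
G(11) = mex{2,1,0} = 3
G(12) = mex{3,0,1} = 2
G(13) = mex{2,1,0} = 3
G(14) = mex{3,0,1} = 2
G(15) = mex{2,1,0} = 3
G(16) = mex{3,2,1} = 0
G(17) = mex{0,3,2} = 1
G(18) = mex{1,2,3} = 0
G(19) = mex{0,3,2} = 1
G(20) = mex{1,2,3} = 0
G(21) = mex{0,3,2} = 1
G(22) = mex{1,2,3} = 0
G(23) = mex{0,3,2} = 1
G(24) = mex{1,0,3} = 2
G(25) = mex{2,1,0} = 3
G(26) = mex{3,0,1} = 2
G_B(26) = 2.
Combined Grundy value = 2 ⊕ 2 = 0.
A winning move leaves total XOR = 0, i.e. changes one component's Grundy value g to g ⊕ X where X is the current total.
Pile A: target g' = 2⊕0 = 2, but every legal move changes the Grundy value (mex property), so 0 moves.
Pile B: target g' = 2⊕0 = 2, but every legal move changes the Grundy value (mex property), so 0 moves.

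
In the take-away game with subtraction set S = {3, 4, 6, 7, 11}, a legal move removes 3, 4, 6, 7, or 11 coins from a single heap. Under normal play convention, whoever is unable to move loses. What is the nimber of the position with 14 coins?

4

G(0) = 0
G(1) = mex{} = 0
G(2) = mex{} = 0
G(3) = mex{0} = 1
G(4) = mex{0,0} = 1
G(5) = mex{0,0} = 1
G(6) = mex{1,0,0} = 2
G(7) = mex{1,1,0,0} = 2
G(8) = mex{1,1,0,0} = 2
G(9) = mex{2,1,1,0} = 3
G(10) = mex{2,2,1,1} = 0
G(11) = mex{2,2,1,1,0} = 3
G(12) = mex{3,2,2,1,0} = 4
G(13) = mex{0,3,2,2,0} = 1
G(14) = mex{3,0,2,2,1} = 4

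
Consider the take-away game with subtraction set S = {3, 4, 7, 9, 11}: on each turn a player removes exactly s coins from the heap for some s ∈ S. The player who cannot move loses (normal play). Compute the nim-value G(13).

n :  0  1  2  3  4  5  6  7  8  9 10 11 12 13
G :  0  0  0  1  1  1  2  2  2  3  3  3  4  4

4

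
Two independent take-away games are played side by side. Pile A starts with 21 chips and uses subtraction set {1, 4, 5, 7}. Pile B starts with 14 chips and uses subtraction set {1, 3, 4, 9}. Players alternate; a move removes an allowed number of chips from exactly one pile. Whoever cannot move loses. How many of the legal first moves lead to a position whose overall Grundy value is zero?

Pile A, S = {1, 4, 5, 7}:
G(0) = 0
G(1) = mex{0} = 1
G(2) = mex{1} = 0
G(3) = mex{0} = 1
G(4) = mex{1,0} = 2
G(5) = mex{2,1,0} = 3
G(6) = mex{3,0,1} = 2
G(7) = mex{2,1,0,0} = 3
G(8) = mex{3,2,1,1} = 0
G(9) = mex{0,3,2,0} = 1
G(10) = mex{1,2,3,1} = 0
G(11) = mex{0,3,2,2} = 1
G(12) = mex{1,0,3,3} = 2
G(13) = mex{2,1,0,2} = 3
G(14) = mex{3,0,1,3} = 2
G(15) = mex{2,1,0,0} = 3
G(16) = mex{3,2,1,1} = 0
G(17) = mex{0,3,2,0} = 1
G(18) = mex{1,2,3,1} = 0
G(19) = mex{0,3,2,2} = 1
G(20) = mex{1,0,3,3} = 2
G(21) = mex{2,1,0,2} = 3
G_A(21) = 3.
Pile B, S = {1, 3, 4, 9}:
G(0) = 0
G(1) = mex{0} = 1
G(2) = mex{1} = 0
G(3) = mex{0,0} = 1
G(4) = mex{1,1,0} = 2
G(5) = mex{2,0,1} = 3
G(6) = mex{3,1,0} = 2
G(7) = mex{2,2,1} = 0
G(8) = mex{0,3,2} = 1
G(9) = mex{1,2,3,0} = 4
G(10) = mex{4,0,2,1} = 3
G(11) = mex{3,1,0,0} = 2
G(12) = mex{2,4,1,1} = 0
G(13) = mex{0,3,4,2} = 1
G(14) = mex{1,2,3,3} = 0
G_B(14) = 0.
Combined Grundy value = 3 ⊕ 0 = 3.
A winning move leaves total XOR = 0, i.e. changes one component's Grundy value g to g ⊕ X where X is the current total.
Pile A: need g' = 3⊕3 = 0. Options: 21−1→G=2, 21−4→G=1, 21−5→G=0, 21−7→G=2. Hits: 1.
Pile B: need g' = 0⊕3 = 3. Options: 14−1→G=1, 14−3→G=2, 14−4→G=3, 14−9→G=3. Hits: 2.

3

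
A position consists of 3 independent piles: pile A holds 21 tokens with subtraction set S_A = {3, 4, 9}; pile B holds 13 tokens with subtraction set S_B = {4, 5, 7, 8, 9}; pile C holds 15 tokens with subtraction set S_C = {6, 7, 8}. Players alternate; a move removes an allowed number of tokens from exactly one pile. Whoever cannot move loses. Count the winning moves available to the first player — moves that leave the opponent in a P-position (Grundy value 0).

0

Pile A, S = {3, 4, 9}:
G(0) = 0
G(1) = mex{} = 0
G(2) = mex{} = 0
G(3) = mex{0} = 1
G(4) = mex{0,0} = 1
G(5) = mex{0,0} = 1
G(6) = mex{1,0} = 2
G(7) = mex{1,1} = 0
G(8) = mex{1,1} = 0
G(9) = mex{2,1,0} = 3
G(10) = mex{0,2,0} = 1
G(11) = mex{0,0,0} = 1
G(12) = mex{3,0,1} = 2
G(13) = mex{1,3,1} = 0
G(14) = mex{1,1,1} = 0
G(15) = mex{2,1,2} = 0
G(16) = mex{0,2,0} = 1
G(17) = mex{0,0,0} = 1
G(18) = mex{0,0,3} = 1
G(19) = mex{1,0,1} = 2
G(20) = mex{1,1,1} = 0
G(21) = mex{1,1,2} = 0
G_A(21) = 0.
Pile B, S = {4, 5, 7, 8, 9}:
G(0) = 0
G(1) = mex{} = 0
G(2) = mex{} = 0
G(3) = mex{} = 0
G(4) = mex{0} = 1
G(5) = mex{0,0} = 1
G(6) = mex{0,0} = 1
G(7) = mex{0,0,0} = 1
G(8) = mex{1,0,0,0} = 2
G(9) = mex{1,1,0,0,0} = 2
G(10) = mex{1,1,0,0,0} = 2
G(11) = mex{1,1,1,0,0} = 2
G(12) = mex{2,1,1,1,0} = 3
G(13) = mex{2,2,1,1,1} = 0
G_B(13) = 0.
Pile C, S = {6, 7, 8}:
n :  0  1  2  3  4  5  6  7  8  9 10 11 12 13 14 15
G :  0  0  0  0  0  0  1  1  1  1  1  1  2  2  0  0
G_C(15) = 0.
Combined Grundy value = 0 ⊕ 0 ⊕ 0 = 0.
A winning move leaves total XOR = 0, i.e. changes one component's Grundy value g to g ⊕ X where X is the current total.
Pile A: target g' = 0⊕0 = 0, but every legal move changes the Grundy value (mex property), so 0 moves.
Pile B: target g' = 0⊕0 = 0, but every legal move changes the Grundy value (mex property), so 0 moves.
Pile C: target g' = 0⊕0 = 0, but every legal move changes the Grundy value (mex property), so 0 moves.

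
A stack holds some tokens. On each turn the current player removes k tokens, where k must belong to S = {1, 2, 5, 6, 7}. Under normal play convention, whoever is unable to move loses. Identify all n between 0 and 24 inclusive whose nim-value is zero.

0, 3, 11, 14, 22

G(0) = 0
G(1) = mex{0} = 1
G(2) = mex{1,0} = 2
G(3) = mex{2,1} = 0
G(4) = mex{0,2} = 1
G(5) = mex{1,0,0} = 2
G(6) = mex{2,1,1,0} = 3
G(7) = mex{3,2,2,1,0} = 4
G(8) = mex{4,3,0,2,1} = 5
G(9) = mex{5,4,1,0,2} = 3
G(10) = mex{3,5,2,1,0} = 4
G(11) = mex{4,3,3,2,1} = 0
G(12) = mex{0,4,4,3,2} = 1
G(13) = mex{1,0,5,4,3} = 2
G(14) = mex{2,1,3,5,4} = 0
G(15) = mex{0,2,4,3,5} = 1
G(16) = mex{1,0,0,4,3} = 2
G(17) = mex{2,1,1,0,4} = 3
G(18) = mex{3,2,2,1,0} = 4
G(19) = mex{4,3,0,2,1} = 5
G(20) = mex{5,4,1,0,2} = 3
G(21) = mex{3,5,2,1,0} = 4
G(22) = mex{4,3,3,2,1} = 0
G(23) = mex{0,4,4,3,2} = 1
G(24) = mex{1,0,5,4,3} = 2
P-positions are exactly the n with G(n) = 0.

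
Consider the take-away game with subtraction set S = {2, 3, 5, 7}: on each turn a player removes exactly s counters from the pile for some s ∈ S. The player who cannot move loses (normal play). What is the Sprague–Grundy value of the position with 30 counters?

1

n :  0  1  2  3  4  5  6  7  8  9 10 11 12 13 14 15 16 17 18 19 20 21 22 23 24 25 26 27 28 29 30
G :  0  0  1  1  2  2  3  3  4  0  0  1  1  2  2  3  3  4  0  0  1  1  2  2  3  3  4  0  0  1  1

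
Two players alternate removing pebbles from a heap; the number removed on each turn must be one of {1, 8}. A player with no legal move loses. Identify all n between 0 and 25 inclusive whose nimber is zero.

G(0) = 0
G(1) = mex{0} = 1
G(2) = mex{1} = 0
G(3) = mex{0} = 1
G(4) = mex{1} = 0
G(5) = mex{0} = 1
G(6) = mex{1} = 0
G(7) = mex{0} = 1
G(8) = mex{1,0} = 2
G(9) = mex{2,1} = 0
G(10) = mex{0,0} = 1
G(11) = mex{1,1} = 0
G(12) = mex{0,0} = 1
G(13) = mex{1,1} = 0
G(14) = mex{0,0} = 1
G(15) = mex{1,1} = 0
G(16) = mex{0,2} = 1
G(17) = mex{1,0} = 2
G(18) = mex{2,1} = 0
G(19) = mex{0,0} = 1
G(20) = mex{1,1} = 0
G(21) = mex{0,0} = 1
G(22) = mex{1,1} = 0
G(23) = mex{0,0} = 1
G(24) = mex{1,1} = 0
G(25) = mex{0,2} = 1
P-positions are exactly the n with G(n) = 0.

0, 2, 4, 6, 9, 11, 13, 15, 18, 20, 22, 24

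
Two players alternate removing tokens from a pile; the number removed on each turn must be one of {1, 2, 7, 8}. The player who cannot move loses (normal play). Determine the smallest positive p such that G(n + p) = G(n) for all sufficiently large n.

3

n :  0  1  2  3  4  5  6  7  8  9 10 11 12 13 14
G :  0  1  2  0  1  2  0  1  2  0  1  2  0  1  2
G(n+3) = G(n) holds for n = 0,…,7 (a full window of length max(S) = 8), so the sequence is purely periodic with period 3.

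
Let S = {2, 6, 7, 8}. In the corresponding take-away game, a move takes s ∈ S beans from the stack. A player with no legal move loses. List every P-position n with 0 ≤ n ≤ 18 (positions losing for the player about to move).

G(0) = 0
G(1) = mex{} = 0
G(2) = mex{0} = 1
G(3) = mex{0} = 1
G(4) = mex{1} = 0
G(5) = mex{1} = 0
G(6) = mex{0,0} = 1
G(7) = mex{0,0,0} = 1
G(8) = mex{1,1,0,0} = 2
G(9) = mex{1,1,1,0} = 2
G(10) = mex{2,0,1,1} = 3
G(11) = mex{2,0,0,1} = 3
G(12) = mex{3,1,0,0} = 2
G(13) = mex{3,1,1,0} = 2
G(14) = mex{2,2,1,1} = 0
G(15) = mex{2,2,2,1} = 0
G(16) = mex{0,3,2,2} = 1
G(17) = mex{0,3,3,2} = 1
G(18) = mex{1,2,3,3} = 0
P-positions are exactly the n with G(n) = 0.

0, 1, 4, 5, 14, 15, 18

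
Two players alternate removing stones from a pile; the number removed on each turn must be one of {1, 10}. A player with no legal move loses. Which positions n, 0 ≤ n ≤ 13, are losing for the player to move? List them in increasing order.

0, 2, 4, 6, 8, 11, 13

n :  0  1  2  3  4  5  6  7  8  9 10 11 12 13
G :  0  1  0  1  0  1  0  1  0  1  2  0  1  0
P-positions are exactly the n with G(n) = 0.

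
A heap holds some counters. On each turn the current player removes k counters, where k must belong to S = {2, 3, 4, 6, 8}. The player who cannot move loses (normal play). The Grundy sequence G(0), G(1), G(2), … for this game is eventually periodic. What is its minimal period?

10

G(0) = 0
G(1) = mex{} = 0
G(2) = mex{0} = 1
G(3) = mex{0,0} = 1
G(4) = mex{1,0,0} = 2
G(5) = mex{1,1,0} = 2
G(6) = mex{2,1,1,0} = 3
G(7) = mex{2,2,1,0} = 3
G(8) = mex{3,2,2,1,0} = 4
G(9) = mex{3,3,2,1,0} = 4
G(10) = mex{4,3,3,2,1} = 0
G(11) = mex{4,4,3,2,1} = 0
G(12) = mex{0,4,4,3,2} = 1
G(13) = mex{0,0,4,3,2} = 1
G(14) = mex{1,0,0,4,3} = 2
G(15) = mex{1,1,0,4,3} = 2
G(16) = mex{2,1,1,0,4} = 3
G(17) = mex{2,2,1,0,4} = 3
G(18) = mex{3,2,2,1,0} = 4
G(19) = mex{3,3,2,1,0} = 4
G(20) = mex{4,3,3,2,1} = 0
G(21) = mex{4,4,3,2,1} = 0
G(n+10) = G(n) holds for n = 0,…,7 (a full window of length max(S) = 8), so the sequence is purely periodic with period 10.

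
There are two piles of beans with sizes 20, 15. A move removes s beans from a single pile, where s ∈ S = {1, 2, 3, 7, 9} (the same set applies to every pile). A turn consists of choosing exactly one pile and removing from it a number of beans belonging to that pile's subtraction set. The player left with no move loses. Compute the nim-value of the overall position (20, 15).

All piles use S = {1, 2, 3, 7, 9}:
G(0) = 0
G(1) = mex{0} = 1
G(2) = mex{1,0} = 2
G(3) = mex{2,1,0} = 3
G(4) = mex{3,2,1} = 0
G(5) = mex{0,3,2} = 1
G(6) = mex{1,0,3} = 2
G(7) = mex{2,1,0,0} = 3
G(8) = mex{3,2,1,1} = 0
G(9) = mex{0,3,2,2,0} = 1
G(10) = mex{1,0,3,3,1} = 2
G(11) = mex{2,1,0,0,2} = 3
G(12) = mex{3,2,1,1,3} = 0
G(13) = mex{0,3,2,2,0} = 1
G(14) = mex{1,0,3,3,1} = 2
G(15) = mex{2,1,0,0,2} = 3
G(16) = mex{3,2,1,1,3} = 0
G(17) = mex{0,3,2,2,0} = 1
G(18) = mex{1,0,3,3,1} = 2
G(19) = mex{2,1,0,0,2} = 3
G(20) = mex{3,2,1,1,3} = 0
Pile A: G(20) = 0.
Pile B: G(15) = 3.
Combined Grundy value = 0 ⊕ 3 = 3.

3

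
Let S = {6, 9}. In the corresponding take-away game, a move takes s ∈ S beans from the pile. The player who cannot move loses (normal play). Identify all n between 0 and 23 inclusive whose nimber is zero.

0, 1, 2, 3, 4, 5, 15, 16, 17, 18, 19, 20

n :  0  1  2  3  4  5  6  7  8  9 10 11 12 13 14 15 16 17 18 19 20 21 22 23
G :  0  0  0  0  0  0  1  1  1  1  1  1  2  2  2  0  0  0  0  0  0  1  1  1
P-positions are exactly the n with G(n) = 0.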